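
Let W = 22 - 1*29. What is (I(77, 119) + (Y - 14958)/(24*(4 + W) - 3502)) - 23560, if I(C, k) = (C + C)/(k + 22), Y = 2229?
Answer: -11870339855/503934 ≈ -23555.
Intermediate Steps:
W = -7 (W = 22 - 29 = -7)
I(C, k) = 2*C/(22 + k) (I(C, k) = (2*C)/(22 + k) = 2*C/(22 + k))
(I(77, 119) + (Y - 14958)/(24*(4 + W) - 3502)) - 23560 = (2*77/(22 + 119) + (2229 - 14958)/(24*(4 - 7) - 3502)) - 23560 = (2*77/141 - 12729/(24*(-3) - 3502)) - 23560 = (2*77*(1/141) - 12729/(-72 - 3502)) - 23560 = (154/141 - 12729/(-3574)) - 23560 = (154/141 - 12729*(-1/3574)) - 23560 = (154/141 + 12729/3574) - 23560 = 2345185/503934 - 23560 = -11870339855/503934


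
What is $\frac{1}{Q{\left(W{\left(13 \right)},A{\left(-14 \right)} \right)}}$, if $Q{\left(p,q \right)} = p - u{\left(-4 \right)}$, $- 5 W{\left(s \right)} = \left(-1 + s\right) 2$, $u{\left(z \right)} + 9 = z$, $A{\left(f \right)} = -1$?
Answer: $\frac{5}{41} \approx 0.12195$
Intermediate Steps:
$u{\left(z \right)} = -9 + z$
$W{\left(s \right)} = \frac{2}{5} - \frac{2 s}{5}$ ($W{\left(s \right)} = - \frac{\left(-1 + s\right) 2}{5} = - \frac{-2 + 2 s}{5} = \frac{2}{5} - \frac{2 s}{5}$)
$Q{\left(p,q \right)} = 13 + p$ ($Q{\left(p,q \right)} = p - \left(-9 - 4\right) = p - -13 = p + 13 = 13 + p$)
$\frac{1}{Q{\left(W{\left(13 \right)},A{\left(-14 \right)} \right)}} = \frac{1}{13 + \left(\frac{2}{5} - \frac{26}{5}\right)} = \frac{1}{13 - \frac{24}{5}} = \frac{1}{\frac{41}{5}} = \frac{5}{41}$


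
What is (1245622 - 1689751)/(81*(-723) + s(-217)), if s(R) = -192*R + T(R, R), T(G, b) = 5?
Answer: 444129/16894 ≈ 26.289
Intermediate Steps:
s(R) = 5 - 192*R (s(R) = -192*R + 5 = 5 - 192*R)
(1245622 - 1689751)/(81*(-723) + s(-217)) = (1245622 - 1689751)/(81*(-723) + (5 - 192*(-217))) = -444129/(-58563 + (5 + 41664)) = -444129/(-58563 + 41669) = -444129/(-16894) = -444129*(-1/16894) = 444129/16894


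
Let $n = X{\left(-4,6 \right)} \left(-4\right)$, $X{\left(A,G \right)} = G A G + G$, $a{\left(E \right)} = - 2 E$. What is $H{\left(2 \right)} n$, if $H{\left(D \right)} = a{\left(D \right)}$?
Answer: $-2208$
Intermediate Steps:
$X{\left(A,G \right)} = G + A G^{2}$ ($X{\left(A,G \right)} = A G G + G = A G^{2} + G = G + A G^{2}$)
$H{\left(D \right)} = - 2 D$
$n = 552$ ($n = 6 \left(1 - 24\right) \left(-4\right) = 6 \left(-23\right) \left(-4\right) = \left(-138\right) \left(-4\right) = 552$)
$H{\left(2 \right)} n = \left(-2\right) 2 \cdot 552 = \left(-4\right) 552 = -2208$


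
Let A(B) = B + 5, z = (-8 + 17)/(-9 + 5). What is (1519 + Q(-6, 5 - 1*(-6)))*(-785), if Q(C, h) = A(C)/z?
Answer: -10734875/9 ≈ -1.1928e+6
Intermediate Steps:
z = -9/4 (z = 9/(-4) = 9*(-1/4) = -9/4 ≈ -2.2500)
A(B) = 5 + B
Q(C, h) = -20/9 - 4*C/9 (Q(C, h) = (5 + C)/(-9/4) = (5 + C)*(-4/9) = -20/9 - 4*C/9)
(1519 + Q(-6, 5 - 1*(-6)))*(-785) = (1519 + (-20/9 - 4/9*(-6)))*(-785) = (1519 + (-20/9 + 8/3))*(-785) = (1519 + 4/9)*(-785) = (13675/9)*(-785) = -10734875/9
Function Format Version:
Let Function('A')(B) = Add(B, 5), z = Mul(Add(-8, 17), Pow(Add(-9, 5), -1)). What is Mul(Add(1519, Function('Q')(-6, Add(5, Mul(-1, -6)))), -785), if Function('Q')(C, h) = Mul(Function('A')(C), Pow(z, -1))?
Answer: Rational(-10734875, 9) ≈ -1.1928e+6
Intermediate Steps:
z = Rational(-9, 4) (z = Mul(9, Pow(-4, -1)) = Mul(9, Rational(-1, 4)) = Rational(-9, 4) ≈ -2.2500)
Function('A')(B) = Add(5, B)
Function('Q')(C, h) = Add(Rational(-20, 9), Mul(Rational(-4, 9), C)) (Function('Q')(C, h) = Mul(Add(5, C), Pow(Rational(-9, 4), -1)) = Mul(Add(5, C), Rational(-4, 9)) = Add(Rational(-20, 9), Mul(Rational(-4, 9), C)))
Mul(Add(1519, Function('Q')(-6, Add(5, Mul(-1, -6)))), -785) = Mul(Add(1519, Add(Rational(-20, 9), Mul(Rational(-4, 9), -6))), -785) = Mul(Add(1519, Add(Rational(-20, 9), Rational(8, 3))), -785) = Mul(Add(1519, Rational(4, 9)), -785) = Mul(Rational(13675, 9), -785) = Rational(-10734875, 9)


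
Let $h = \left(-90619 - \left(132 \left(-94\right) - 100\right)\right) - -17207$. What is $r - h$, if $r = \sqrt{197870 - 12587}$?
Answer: $60904 + 3 \sqrt{20587} \approx 61334.0$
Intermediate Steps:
$r = 3 \sqrt{20587}$ ($r = \sqrt{185283} = 3 \sqrt{20587} \approx 430.45$)
$h = -60904$ ($h = \left(-90619 - \left(-12408 - 100\right)\right) + 17207 = \left(-90619 - -12508\right) + 17207 = \left(-90619 + 12508\right) + 17207 = -78111 + 17207 = -60904$)
$r - h = 3 \sqrt{20587} - -60904 = 3 \sqrt{20587} + 60904 = 60904 + 3 \sqrt{20587}$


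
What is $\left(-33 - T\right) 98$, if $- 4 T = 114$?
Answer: $-441$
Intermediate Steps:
$T = - \frac{57}{2}$ ($T = \left(- \frac{1}{4}\right) 114 = - \frac{57}{2} \approx -28.5$)
$\left(-33 - T\right) 98 = \left(-33 - - \frac{57}{2}\right) 98 = \left(-33 + \frac{57}{2}\right) 98 = \left(- \frac{9}{2}\right) 98 = -441$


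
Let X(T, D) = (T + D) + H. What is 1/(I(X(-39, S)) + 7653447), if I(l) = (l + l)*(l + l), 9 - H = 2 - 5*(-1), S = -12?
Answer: 1/7663051 ≈ 1.3050e-7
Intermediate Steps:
H = 2 (H = 9 - (2 - 5*(-1)) = 9 - (2 + 5) = 9 - 1*7 = 9 - 7 = 2)
X(T, D) = 2 + D + T (X(T, D) = (T + D) + 2 = (D + T) + 2 = 2 + D + T)
I(l) = 4*l² (I(l) = (2*l)*(2*l) = 4*l²)
1/(I(X(-39, S)) + 7653447) = 1/(4*(2 - 12 - 39)² + 7653447) = 1/(4*(-49)² + 7653447) = 1/(4*2401 + 7653447) = 1/(9604 + 7653447) = 1/7663051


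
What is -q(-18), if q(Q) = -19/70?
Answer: 19/70 ≈ 0.27143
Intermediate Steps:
q(Q) = -19/70 (q(Q) = -19*1/70 = -19/70)
-q(-18) = -1*(-19/70) = 19/70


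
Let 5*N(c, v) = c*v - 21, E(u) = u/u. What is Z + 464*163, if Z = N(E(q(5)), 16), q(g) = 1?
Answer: 75631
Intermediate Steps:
E(u) = 1
N(c, v) = -21/5 + c*v/5 (N(c, v) = (c*v - 21)/5 = (-21 + c*v)/5 = -21/5 + c*v/5)
Z = -1 (Z = -21/5 + (⅕)*1*16 = -21/5 + 16/5 = -1)
Z + 464*163 = -1 + 464*163 = -1 + 75632 = 75631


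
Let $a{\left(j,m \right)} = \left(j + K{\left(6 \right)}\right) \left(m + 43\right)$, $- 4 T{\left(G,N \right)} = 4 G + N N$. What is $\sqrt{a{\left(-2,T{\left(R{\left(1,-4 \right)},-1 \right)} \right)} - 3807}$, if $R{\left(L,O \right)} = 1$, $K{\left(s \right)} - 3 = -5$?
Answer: $i \sqrt{3974} \approx 63.04 i$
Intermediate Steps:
$K{\left(s \right)} = -2$ ($K{\left(s \right)} = 3 - 5 = -2$)
$T{\left(G,N \right)} = - G - \frac{N^{2}}{4}$ ($T{\left(G,N \right)} = - \frac{4 G + N N}{4} = - \frac{4 G + N^{2}}{4} = - \frac{N^{2} + 4 G}{4} = - G - \frac{N^{2}}{4}$)
$a{\left(j,m \right)} = \left(-2 + j\right) \left(43 + m\right)$ ($a{\left(j,m \right)} = \left(j - 2\right) \left(m + 43\right) = \left(-2 + j\right) \left(43 + m\right)$)
$\sqrt{a{\left(-2,T{\left(R{\left(1,-4 \right)},-1 \right)} \right)} - 3807} = \sqrt{\left(-86 - 2 \left(\left(-1\right) 1 - \frac{\left(-1\right)^{2}}{4}\right) + 43 \left(-2\right) - 2 \left(\left(-1\right) 1 - \frac{\left(-1\right)^{2}}{4}\right)\right) - 3807} = \sqrt{\left(-86 - 2 \left(-1 - \frac{1}{4}\right) - 86 - 2 \left(-1 - \frac{1}{4}\right)\right) - 3807} = \sqrt{\left(-86 - - \frac{5}{2} - 86 - - \frac{5}{2}\right) - 3807} = \sqrt{\left(-86 + \frac{5}{2} - 86 + \frac{5}{2}\right) - 3807} = \sqrt{-167 - 3807} = \sqrt{-3974} = i \sqrt{3974}$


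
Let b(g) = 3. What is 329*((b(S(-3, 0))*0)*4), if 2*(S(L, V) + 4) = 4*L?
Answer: 0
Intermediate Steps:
S(L, V) = -4 + 2*L (S(L, V) = -4 + (4*L)/2 = -4 + 2*L)
329*((b(S(-3, 0))*0)*4) = 329*((3*0)*4) = 329*(0*4) = 329*0 = 0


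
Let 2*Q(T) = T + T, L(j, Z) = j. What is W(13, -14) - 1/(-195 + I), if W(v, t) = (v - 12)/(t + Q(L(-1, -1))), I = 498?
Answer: -106/1515 ≈ -0.069967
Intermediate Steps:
Q(T) = T (Q(T) = (T + T)/2 = (2*T)/2 = T)
W(v, t) = (-12 + v)/(-1 + t) (W(v, t) = (v - 12)/(t - 1) = (-12 + v)/(-1 + t))
W(13, -14) - 1/(-195 + I) = (-12 + 13)/(-1 - 14) - 1/(-195 + 498) = 1/(-15) - 1/303 = -1/15*1 - 1*1/303 = -1/15 - 1/303 = -106/1515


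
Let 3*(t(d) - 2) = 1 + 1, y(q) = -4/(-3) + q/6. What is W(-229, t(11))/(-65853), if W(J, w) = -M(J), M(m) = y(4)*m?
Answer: -458/65853 ≈ -0.0069549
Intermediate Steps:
y(q) = 4/3 + q/6 (y(q) = -4*(-1/3) + q*(1/6) = 4/3 + q/6)
M(m) = 2*m (M(m) = (4/3 + (1/6)*4)*m = (4/3 + 2/3)*m = 2*m)
t(d) = 8/3 (t(d) = 2 + (1 + 1)/3 = 2 + (1/3)*2 = 2 + 2/3 = 8/3)
W(J, w) = -2*J
W(-229, t(11))/(-65853) = -2*(-229)/(-65853) = 458*(-1/65853) = -458/65853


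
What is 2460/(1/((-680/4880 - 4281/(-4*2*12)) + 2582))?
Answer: 3153005985/488 ≈ 6.4611e+6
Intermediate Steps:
2460/(1/((-680/4880 - 4281/(-4*2*12)) + 2582)) = 2460/(1/((-680*1/4880 - 4281/((-8*12))) + 2582)) = 2460/(1/((-17/122 - 4281/(-96)) + 2582)) = 2460/(1/((-17/122 - 4281*(-1/96)) + 2582)) = 2460/(1/((-17/122 + 1427/32) + 2582)) = 2460/(1/(86775/1952 + 2582)) = 2460/(1/(5126839/1952)) = 2460/(1952/5126839) = 2460*(5126839/1952) = 3153005985/488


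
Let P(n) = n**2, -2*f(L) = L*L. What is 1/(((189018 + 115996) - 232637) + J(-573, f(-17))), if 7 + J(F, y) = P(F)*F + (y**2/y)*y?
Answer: -4/752157067 ≈ -5.3180e-9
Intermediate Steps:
f(L) = -L**2/2 (f(L) = -L*L/2 = -L**2/2)
J(F, y) = -7 + F**3 + y**2 (J(F, y) = -7 + (F**2*F + (y**2/y)*y) = -7 + (F**3 + y*y) = -7 + (F**3 + y**2) = -7 + F**3 + y**2)
1/(((189018 + 115996) - 232637) + J(-573, f(-17))) = 1/(((189018 + 115996) - 232637) + (-7 + (-573)**3 + (-1/2*(-17)**2)**2)) = 1/((305014 - 232637) + (-7 - 188132517 + (-1/2*289)**2)) = 1/(72377 + (-7 - 188132517 + (-289/2)**2)) = 1/(72377 + (-7 - 188132517 + 83521/4)) = 1/(72377 - 752446575/4) = 1/(-752157067/4) = -4/752157067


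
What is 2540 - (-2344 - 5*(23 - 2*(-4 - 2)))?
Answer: 5059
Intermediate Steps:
2540 - (-2344 - 5*(23 - 2*(-4 - 2))) = 2540 - (-2344 - 5*(23 - 2*(-6))) = 2540 - (-2344 - 5*(23 + 12)) = 2540 - (-2344 - 5*35) = 2540 - (-2344 - 175) = 2540 - 1*(-2519) = 2540 + 2519 = 5059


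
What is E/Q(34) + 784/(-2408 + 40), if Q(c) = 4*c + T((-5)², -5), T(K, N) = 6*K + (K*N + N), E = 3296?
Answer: 120041/5772 ≈ 20.797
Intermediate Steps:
T(K, N) = N + 6*K + K*N (T(K, N) = 6*K + (N + K*N) = N + 6*K + K*N)
Q(c) = 20 + 4*c (Q(c) = 4*c + (-5 + 6*(-5)² + (-5)²*(-5)) = 4*c + (-5 + 6*25 + 25*(-5)) = 4*c + (-5 + 150 - 125) = 4*c + 20 = 20 + 4*c)
E/Q(34) + 784/(-2408 + 40) = 3296/(20 + 4*34) + 784/(-2408 + 40) = 3296/(20 + 136) + 784/(-2368) = 3296/156 + 784*(-1/2368) = 3296*(1/156) - 49/148 = 824/39 - 49/148 = 120041/5772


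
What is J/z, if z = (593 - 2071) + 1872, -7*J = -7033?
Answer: 7033/2758 ≈ 2.5500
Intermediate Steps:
J = 7033/7 (J = -⅐*(-7033) = 7033/7 ≈ 1004.7)
z = 394 (z = -1478 + 1872 = 394)
J/z = (7033/7)/394 = (7033/7)*(1/394) = 7033/2758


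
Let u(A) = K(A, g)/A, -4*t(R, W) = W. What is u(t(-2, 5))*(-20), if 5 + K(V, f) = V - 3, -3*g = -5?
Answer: -148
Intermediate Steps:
g = 5/3 (g = -⅓*(-5) = 5/3 ≈ 1.6667)
K(V, f) = -8 + V (K(V, f) = -5 + (V - 3) = -5 + (-3 + V) = -8 + V)
t(R, W) = -W/4
u(A) = (-8 + A)/A
u(t(-2, 5))*(-20) = ((-8 - ¼*5)/((-¼*5)))*(-20) = ((-8 - 5/4)/(-5/4))*(-20) = -⅘*(-37/4)*(-20) = (37/5)*(-20) = -148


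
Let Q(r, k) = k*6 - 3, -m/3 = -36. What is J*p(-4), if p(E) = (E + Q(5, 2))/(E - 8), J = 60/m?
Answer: -25/108 ≈ -0.23148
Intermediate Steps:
m = 108 (m = -3*(-36) = 108)
Q(r, k) = -3 + 6*k (Q(r, k) = 6*k - 3 = -3 + 6*k)
J = 5/9 (J = 60/108 = 60*(1/108) = 5/9 ≈ 0.55556)
p(E) = (9 + E)/(-8 + E) (p(E) = (E + (-3 + 6*2))/(E - 8) = (E + (-3 + 12))/(-8 + E) = (E + 9)/(-8 + E) = (9 + E)/(-8 + E))
J*p(-4) = 5*((9 - 4)/(-8 - 4))/9 = 5*(5/(-12))/9 = 5*(-1/12*5)/9 = (5/9)*(-5/12) = -25/108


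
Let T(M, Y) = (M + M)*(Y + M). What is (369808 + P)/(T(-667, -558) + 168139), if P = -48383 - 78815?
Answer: 80870/600763 ≈ 0.13461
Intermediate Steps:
P = -127198
T(M, Y) = 2*M*(M + Y) (T(M, Y) = (2*M)*(M + Y) = 2*M*(M + Y))
(369808 + P)/(T(-667, -558) + 168139) = (369808 - 127198)/(2*(-667)*(-667 - 558) + 168139) = 242610/(2*(-667)*(-1225) + 168139) = 242610/(1634150 + 168139) = 242610/1802289 = 242610*(1/1802289) = 80870/600763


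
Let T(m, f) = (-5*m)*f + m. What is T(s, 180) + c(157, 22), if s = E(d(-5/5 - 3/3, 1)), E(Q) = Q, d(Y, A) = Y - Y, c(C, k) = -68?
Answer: -68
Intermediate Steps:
d(Y, A) = 0
s = 0
T(m, f) = m - 5*f*m (T(m, f) = -5*f*m + m = m - 5*f*m)
T(s, 180) + c(157, 22) = 0*(1 - 5*180) - 68 = 0*(1 - 900) - 68 = 0*(-899) - 68 = 0 - 68 = -68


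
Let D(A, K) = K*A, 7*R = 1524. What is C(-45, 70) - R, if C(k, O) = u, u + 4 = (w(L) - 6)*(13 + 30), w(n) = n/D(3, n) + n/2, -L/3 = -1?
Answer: -16837/42 ≈ -400.88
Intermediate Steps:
R = 1524/7 (R = (⅐)*1524 = 1524/7 ≈ 217.71)
D(A, K) = A*K
L = 3 (L = -3*(-1) = 3)
w(n) = ⅓ + n/2 (w(n) = n/((3*n)) + n/2 = n*(1/(3*n)) + n*(½) = ⅓ + n/2)
u = -1099/6 (u = -4 + ((⅓ + (½)*3) - 6)*(13 + 30) = -4 + ((⅓ + 3/2) - 6)*43 = -4 + (11/6 - 6)*43 = -4 - 25/6*43 = -4 - 1075/6 = -1099/6 ≈ -183.17)
C(k, O) = -1099/6
C(-45, 70) - R = -1099/6 - 1*1524/7 = -1099/6 - 1524/7 = -16837/42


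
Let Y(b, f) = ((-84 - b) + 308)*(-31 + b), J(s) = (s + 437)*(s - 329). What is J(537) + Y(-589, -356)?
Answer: -301468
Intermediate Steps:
J(s) = (-329 + s)*(437 + s) (J(s) = (437 + s)*(-329 + s) = (-329 + s)*(437 + s))
Y(b, f) = (-31 + b)*(224 - b) (Y(b, f) = (224 - b)*(-31 + b) = (-31 + b)*(224 - b))
J(537) + Y(-589, -356) = (-143773 + 537² + 108*537) + (-6944 - 1*(-589)² + 255*(-589)) = (-143773 + 288369 + 57996) + (-6944 - 1*346921 - 150195) = 202592 + (-6944 - 346921 - 150195) = 202592 - 504060 = -301468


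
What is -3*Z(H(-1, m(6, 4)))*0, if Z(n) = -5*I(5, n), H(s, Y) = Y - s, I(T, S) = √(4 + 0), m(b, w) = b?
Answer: 0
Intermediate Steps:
I(T, S) = 2 (I(T, S) = √4 = 2)
Z(n) = -10 (Z(n) = -5*2 = -10)
-3*Z(H(-1, m(6, 4)))*0 = -3*(-10)*0 = 30*0 = 0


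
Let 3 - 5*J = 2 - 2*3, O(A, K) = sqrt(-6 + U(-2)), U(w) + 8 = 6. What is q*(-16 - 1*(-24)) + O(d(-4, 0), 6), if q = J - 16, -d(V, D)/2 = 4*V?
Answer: -584/5 + 2*I*sqrt(2) ≈ -116.8 + 2.8284*I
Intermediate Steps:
U(w) = -2 (U(w) = -8 + 6 = -2)
d(V, D) = -8*V
O(A, K) = 2*I*sqrt(2) (O(A, K) = sqrt(-6 - 2) = sqrt(-8) = 2*I*sqrt(2))
J = 7/5 (J = 3/5 - (2 - 2*3)/5 = 3/5 - (2 - 6)/5 = 3/5 - 1/5*(-4) = 3/5 + 4/5 = 7/5 ≈ 1.4000)
q = -73/5 (q = 7/5 - 16 = -73/5 ≈ -14.600)
q*(-16 - 1*(-24)) + O(d(-4, 0), 6) = -73*(-16 - 1*(-24))/5 + 2*I*sqrt(2) = -73*(-16 + 24)/5 + 2*I*sqrt(2) = -73/5*8 + 2*I*sqrt(2) = -584/5 + 2*I*sqrt(2)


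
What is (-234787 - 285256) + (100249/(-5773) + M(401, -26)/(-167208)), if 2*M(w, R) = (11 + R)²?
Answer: -334673332207311/643527856 ≈ -5.2006e+5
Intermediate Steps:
M(w, R) = (11 + R)²/2
(-234787 - 285256) + (100249/(-5773) + M(401, -26)/(-167208)) = (-234787 - 285256) + (100249/(-5773) + ((11 - 26)²/2)/(-167208)) = -520043 + (100249*(-1/5773) + ((½)*(-15)²)*(-1/167208)) = -520043 + (-100249/5773 + ((½)*225)*(-1/167208)) = -520043 + (-100249/5773 + (225/2)*(-1/167208)) = -520043 + (-100249/5773 - 75/111472) = -520043 - 11175389503/643527856 = -334673332207311/643527856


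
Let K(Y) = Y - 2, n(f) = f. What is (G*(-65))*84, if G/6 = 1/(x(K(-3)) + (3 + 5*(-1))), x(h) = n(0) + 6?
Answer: -8190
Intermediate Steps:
K(Y) = -2 + Y
x(h) = 6 (x(h) = 0 + 6 = 6)
G = 3/2 (G = 6/(6 + (3 + 5*(-1))) = 6/(6 + (3 - 5)) = 6/(6 - 2) = 6/4 = 6*(¼) = 3/2 ≈ 1.5000)
(G*(-65))*84 = ((3/2)*(-65))*84 = -195/2*84 = -8190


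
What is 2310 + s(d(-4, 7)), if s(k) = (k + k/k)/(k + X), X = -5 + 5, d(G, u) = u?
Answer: 16178/7 ≈ 2311.1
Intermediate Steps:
X = 0
s(k) = (1 + k)/k (s(k) = (k + k/k)/(k + 0) = (k + 1)/k = (1 + k)/k)
2310 + s(d(-4, 7)) = 2310 + (1 + 7)/7 = 2310 + (⅐)*8 = 2310 + 8/7 = 16178/7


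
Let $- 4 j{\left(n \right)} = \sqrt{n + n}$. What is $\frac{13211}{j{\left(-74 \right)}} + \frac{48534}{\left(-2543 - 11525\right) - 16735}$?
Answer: $- \frac{48534}{30803} + \frac{26422 i \sqrt{37}}{37} \approx -1.5756 + 4343.8 i$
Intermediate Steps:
$j{\left(n \right)} = - \frac{\sqrt{2} \sqrt{n}}{4}$ ($j{\left(n \right)} = - \frac{\sqrt{n + n}}{4} = - \frac{\sqrt{2 n}}{4} = - \frac{\sqrt{2} \sqrt{n}}{4}$)
$\frac{13211}{j{\left(-74 \right)}} + \frac{48534}{\left(-2543 - 11525\right) - 16735} = \frac{13211}{\left(- \frac{1}{4}\right) \sqrt{2} \sqrt{-74}} + \frac{48534}{\left(-2543 - 11525\right) - 16735} = \frac{13211}{\left(- \frac{1}{4}\right) \sqrt{2} i \sqrt{74}} + \frac{48534}{-14068 - 16735} = \frac{13211}{\left(- \frac{1}{2}\right) i \sqrt{37}} + \frac{48534}{-30803} = 13211 \frac{2 i \sqrt{37}}{37} + 48534 \left(- \frac{1}{30803}\right) = \frac{26422 i \sqrt{37}}{37} - \frac{48534}{30803} = - \frac{48534}{30803} + \frac{26422 i \sqrt{37}}{37}$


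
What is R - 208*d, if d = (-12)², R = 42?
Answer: -29910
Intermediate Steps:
d = 144
R - 208*d = 42 - 208*144 = 42 - 29952 = -29910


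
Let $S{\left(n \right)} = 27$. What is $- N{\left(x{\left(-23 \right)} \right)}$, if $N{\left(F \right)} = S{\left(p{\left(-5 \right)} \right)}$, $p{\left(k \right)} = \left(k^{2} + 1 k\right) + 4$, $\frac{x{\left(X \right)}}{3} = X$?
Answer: $-27$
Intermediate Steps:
$x{\left(X \right)} = 3 X$
$p{\left(k \right)} = 4 + k + k^{2}$ ($p{\left(k \right)} = \left(k^{2} + k\right) + 4 = \left(k + k^{2}\right) + 4 = 4 + k + k^{2}$)
$N{\left(F \right)} = 27$
$- N{\left(x{\left(-23 \right)} \right)} = \left(-1\right) 27 = -27$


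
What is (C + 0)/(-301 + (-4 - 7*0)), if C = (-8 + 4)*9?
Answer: 36/305 ≈ 0.11803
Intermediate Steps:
C = -36 (C = -4*9 = -36)
(C + 0)/(-301 + (-4 - 7*0)) = (-36 + 0)/(-301 + (-4 - 7*0)) = -36/(-301 + (-4 + 0)) = -36/(-301 - 4) = -36/(-305) = -36*(-1/305) = 36/305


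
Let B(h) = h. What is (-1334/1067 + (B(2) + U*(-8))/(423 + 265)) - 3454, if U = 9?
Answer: -1268280033/367048 ≈ -3455.4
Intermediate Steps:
(-1334/1067 + (B(2) + U*(-8))/(423 + 265)) - 3454 = (-1334/1067 + (2 + 9*(-8))/(423 + 265)) - 3454 = (-1334*1/1067 + (2 - 72)/688) - 3454 = (-1334/1067 - 70*1/688) - 3454 = (-1334/1067 - 35/344) - 3454 = -496241/367048 - 3454 = -1268280033/367048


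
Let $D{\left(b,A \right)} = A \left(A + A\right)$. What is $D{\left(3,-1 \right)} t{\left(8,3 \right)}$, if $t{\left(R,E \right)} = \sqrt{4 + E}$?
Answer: $2 \sqrt{7} \approx 5.2915$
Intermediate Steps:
$D{\left(b,A \right)} = 2 A^{2}$ ($D{\left(b,A \right)} = A 2 A = 2 A^{2}$)
$D{\left(3,-1 \right)} t{\left(8,3 \right)} = 2 \left(-1\right)^{2} \sqrt{4 + 3} = 2 \cdot 1 \sqrt{7} = 2 \sqrt{7}$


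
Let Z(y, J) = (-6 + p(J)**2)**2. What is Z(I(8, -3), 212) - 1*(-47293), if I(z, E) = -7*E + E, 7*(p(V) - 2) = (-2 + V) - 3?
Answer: 2470361702/2401 ≈ 1.0289e+6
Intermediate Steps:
p(V) = 9/7 + V/7 (p(V) = 2 + ((-2 + V) - 3)/7 = 2 + (-5 + V)/7 = 2 + (-5/7 + V/7) = 9/7 + V/7)
I(z, E) = -6*E
Z(y, J) = (-6 + (9/7 + J/7)**2)**2
Z(I(8, -3), 212) - 1*(-47293) = (-294 + (9 + 212)**2)**2/2401 - 1*(-47293) = (-294 + 221**2)**2/2401 + 47293 = (-294 + 48841)**2/2401 + 47293 = (1/2401)*48547**2 + 47293 = (1/2401)*2356811209 + 47293 = 2356811209/2401 + 47293 = 2470361702/2401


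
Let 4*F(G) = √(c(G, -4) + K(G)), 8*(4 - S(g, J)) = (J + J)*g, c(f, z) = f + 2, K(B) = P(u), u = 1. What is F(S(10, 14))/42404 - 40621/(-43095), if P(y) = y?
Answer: 40621/43095 + I*√7/84808 ≈ 0.94259 + 3.1197e-5*I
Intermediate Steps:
K(B) = 1
c(f, z) = 2 + f
S(g, J) = 4 - J*g/4 (S(g, J) = 4 - (J + J)*g/8 = 4 - 2*J*g/8 = 4 - J*g/4)
F(G) = √(3 + G)/4 (F(G) = √((2 + G) + 1)/4 = √(3 + G)/4)
F(S(10, 14))/42404 - 40621/(-43095) = (√(3 + (4 - ¼*14*10))/4)/42404 - 40621/(-43095) = (√(3 + (4 - 35))/4)*(1/42404) - 40621*(-1/43095) = (√(3 - 31)/4)*(1/42404) + 40621/43095 = (√(-28)/4)*(1/42404) + 40621/43095 = ((2*I*√7)/4)*(1/42404) + 40621/43095 = (I*√7/2)*(1/42404) + 40621/43095 = I*√7/84808 + 40621/43095 = 40621/43095 + I*√7/84808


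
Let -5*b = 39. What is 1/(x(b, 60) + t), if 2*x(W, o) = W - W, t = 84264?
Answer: 1/84264 ≈ 1.1867e-5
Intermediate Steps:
b = -39/5 (b = -⅕*39 = -39/5 ≈ -7.8000)
x(W, o) = 0 (x(W, o) = (W - W)/2 = (½)*0 = 0)
1/(x(b, 60) + t) = 1/(0 + 84264) = 1/84264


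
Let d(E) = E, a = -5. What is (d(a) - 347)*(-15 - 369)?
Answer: 135168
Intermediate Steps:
(d(a) - 347)*(-15 - 369) = (-5 - 347)*(-15 - 369) = -352*(-384) = 135168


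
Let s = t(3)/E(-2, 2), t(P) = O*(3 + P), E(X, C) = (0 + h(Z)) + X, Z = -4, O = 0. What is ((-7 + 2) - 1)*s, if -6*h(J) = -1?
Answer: 0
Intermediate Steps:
h(J) = 1/6 (h(J) = -1/6*(-1) = 1/6)
E(X, C) = 1/6 + X (E(X, C) = (0 + 1/6) + X = 1/6 + X)
t(P) = 0 (t(P) = 0*(3 + P) = 0)
s = 0 (s = 0/(1/6 - 2) = 0/(-11/6) = 0*(-6/11) = 0)
((-7 + 2) - 1)*s = ((-7 + 2) - 1)*0 = (-5 - 1)*0 = -6*0 = 0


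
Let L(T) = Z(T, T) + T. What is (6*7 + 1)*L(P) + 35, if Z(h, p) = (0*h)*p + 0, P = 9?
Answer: 422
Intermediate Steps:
Z(h, p) = 0 (Z(h, p) = 0*p + 0 = 0 + 0 = 0)
L(T) = T (L(T) = 0 + T = T)
(6*7 + 1)*L(P) + 35 = (6*7 + 1)*9 + 35 = (42 + 1)*9 + 35 = 43*9 + 35 = 387 + 35 = 422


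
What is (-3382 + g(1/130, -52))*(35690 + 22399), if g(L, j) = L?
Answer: -25539351651/130 ≈ -1.9646e+8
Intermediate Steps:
(-3382 + g(1/130, -52))*(35690 + 22399) = (-3382 + 1/130)*(35690 + 22399) = (-3382 + 1/130)*58089 = -439659/130*58089 = -25539351651/130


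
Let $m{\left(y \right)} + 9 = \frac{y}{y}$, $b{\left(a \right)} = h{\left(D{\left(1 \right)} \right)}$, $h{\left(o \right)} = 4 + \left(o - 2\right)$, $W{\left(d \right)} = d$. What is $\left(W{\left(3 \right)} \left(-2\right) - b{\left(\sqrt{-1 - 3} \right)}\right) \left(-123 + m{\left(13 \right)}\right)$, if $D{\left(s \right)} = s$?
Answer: $1179$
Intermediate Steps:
$h{\left(o \right)} = 2 + o$ ($h{\left(o \right)} = 4 + \left(o - 2\right) = 4 + \left(-2 + o\right) = 2 + o$)
$b{\left(a \right)} = 3$ ($b{\left(a \right)} = 2 + 1 = 3$)
$m{\left(y \right)} = -8$ ($m{\left(y \right)} = -9 + \frac{y}{y} = -9 + 1 = -8$)
$\left(W{\left(3 \right)} \left(-2\right) - b{\left(\sqrt{-1 - 3} \right)}\right) \left(-123 + m{\left(13 \right)}\right) = \left(3 \left(-2\right) - 3\right) \left(-123 - 8\right) = \left(-6 - 3\right) \left(-131\right) = \left(-9\right) \left(-131\right) = 1179$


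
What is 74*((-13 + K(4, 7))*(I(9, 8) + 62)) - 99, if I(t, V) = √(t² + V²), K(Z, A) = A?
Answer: -27627 - 444*√145 ≈ -32974.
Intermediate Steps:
I(t, V) = √(V² + t²)
74*((-13 + K(4, 7))*(I(9, 8) + 62)) - 99 = 74*((-13 + 7)*(√(8² + 9²) + 62)) - 99 = 74*(-6*(√(64 + 81) + 62)) - 99 = 74*(-6*(√145 + 62)) - 99 = 74*(-6*(62 + √145)) - 99 = 74*(-372 - 6*√145) - 99 = (-27528 - 444*√145) - 99 = -27627 - 444*√145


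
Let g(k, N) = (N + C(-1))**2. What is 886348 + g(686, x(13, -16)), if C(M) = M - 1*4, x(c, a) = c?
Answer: 886412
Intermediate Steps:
C(M) = -4 + M (C(M) = M - 4 = -4 + M)
g(k, N) = (-5 + N)**2 (g(k, N) = (N + (-4 - 1))**2 = (N - 5)**2 = (-5 + N)**2)
886348 + g(686, x(13, -16)) = 886348 + (-5 + 13)**2 = 886348 + 8**2 = 886348 + 64 = 886412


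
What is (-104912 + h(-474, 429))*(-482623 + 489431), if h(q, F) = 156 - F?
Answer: -716099480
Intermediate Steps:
(-104912 + h(-474, 429))*(-482623 + 489431) = (-104912 + (156 - 1*429))*(-482623 + 489431) = (-104912 + (156 - 429))*6808 = (-104912 - 273)*6808 = -105185*6808 = -716099480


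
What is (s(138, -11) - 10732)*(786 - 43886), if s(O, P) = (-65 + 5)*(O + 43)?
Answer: 930615200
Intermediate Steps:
s(O, P) = -2580 - 60*O (s(O, P) = -60*(43 + O) = -2580 - 60*O)
(s(138, -11) - 10732)*(786 - 43886) = ((-2580 - 60*138) - 10732)*(786 - 43886) = ((-2580 - 8280) - 10732)*(-43100) = (-10860 - 10732)*(-43100) = -21592*(-43100) = 930615200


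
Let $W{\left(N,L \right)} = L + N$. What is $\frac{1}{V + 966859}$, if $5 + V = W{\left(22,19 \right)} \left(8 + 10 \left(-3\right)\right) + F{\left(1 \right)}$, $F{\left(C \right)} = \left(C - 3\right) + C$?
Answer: $\frac{1}{965951} \approx 1.0352 \cdot 10^{-6}$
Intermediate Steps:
$F{\left(C \right)} = -3 + 2 C$ ($F{\left(C \right)} = \left(-3 + C\right) + C = -3 + 2 C$)
$V = -908$ ($V = -5 + \left(\left(19 + 22\right) \left(8 + 10 \left(-3\right)\right) + \left(-3 + 2 \cdot 1\right)\right) = -5 + \left(41 \left(8 - 30\right) + \left(-3 + 2\right)\right) = -5 + \left(41 \left(-22\right) - 1\right) = -5 - 903 = -908$)
$\frac{1}{V + 966859} = \frac{1}{-908 + 966859} = \frac{1}{965951}$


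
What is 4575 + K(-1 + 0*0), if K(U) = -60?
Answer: 4515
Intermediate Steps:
4575 + K(-1 + 0*0) = 4575 - 60 = 4515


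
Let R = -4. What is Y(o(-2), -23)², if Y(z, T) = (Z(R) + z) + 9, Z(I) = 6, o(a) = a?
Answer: 169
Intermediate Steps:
Y(z, T) = 15 + z (Y(z, T) = (6 + z) + 9 = 15 + z)
Y(o(-2), -23)² = (15 - 2)² = 13² = 169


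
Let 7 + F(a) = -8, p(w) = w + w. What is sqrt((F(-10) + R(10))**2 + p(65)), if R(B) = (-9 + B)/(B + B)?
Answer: sqrt(141401)/20 ≈ 18.802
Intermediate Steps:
p(w) = 2*w
R(B) = (-9 + B)/(2*B) (R(B) = (-9 + B)/((2*B)) = (-9 + B)*(1/(2*B)) = (-9 + B)/(2*B))
F(a) = -15 (F(a) = -7 - 8 = -15)
sqrt((F(-10) + R(10))**2 + p(65)) = sqrt((-15 + (1/2)*(-9 + 10)/10)**2 + 2*65) = sqrt((-15 + (1/2)*(1/10)*1)**2 + 130) = sqrt((-15 + 1/20)**2 + 130) = sqrt((-299/20)**2 + 130) = sqrt(89401/400 + 130) = sqrt(141401/400) = sqrt(141401)/20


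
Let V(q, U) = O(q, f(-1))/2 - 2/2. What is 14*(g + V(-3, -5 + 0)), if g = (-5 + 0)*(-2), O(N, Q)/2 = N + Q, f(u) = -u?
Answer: 98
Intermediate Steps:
O(N, Q) = 2*N + 2*Q (O(N, Q) = 2*(N + Q) = 2*N + 2*Q)
V(q, U) = q (V(q, U) = (2*q + 2*(-1*(-1)))/2 - 2/2 = (2*q + 2*1)*(½) - 2*½ = (2*q + 2)*(½) - 1 = (2 + 2*q)*(½) - 1 = (1 + q) - 1 = q)
g = 10 (g = -5*(-2) = 10)
14*(g + V(-3, -5 + 0)) = 14*(10 - 3) = 14*7 = 98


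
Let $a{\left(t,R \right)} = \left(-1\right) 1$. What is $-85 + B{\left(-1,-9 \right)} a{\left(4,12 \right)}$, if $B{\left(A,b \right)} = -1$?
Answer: $-84$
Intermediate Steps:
$a{\left(t,R \right)} = -1$
$-85 + B{\left(-1,-9 \right)} a{\left(4,12 \right)} = -85 - -1 = -85 + 1 = -84$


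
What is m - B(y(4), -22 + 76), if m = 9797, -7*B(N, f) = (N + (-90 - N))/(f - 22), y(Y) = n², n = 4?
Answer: 1097219/112 ≈ 9796.6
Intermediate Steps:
y(Y) = 16 (y(Y) = 4² = 16)
B(N, f) = 90/(7*(-22 + f)) (B(N, f) = -(N + (-90 - N))/(7*(f - 22)) = -(-90)/(7*(-22 + f)) = 90/(7*(-22 + f)))
m - B(y(4), -22 + 76) = 9797 - 90/(7*(-22 + (-22 + 76))) = 9797 - 90/(7*(-22 + 54)) = 9797 - 90/(7*32) = 9797 - 1*45/112 = 9797 - 45/112 = 1097219/112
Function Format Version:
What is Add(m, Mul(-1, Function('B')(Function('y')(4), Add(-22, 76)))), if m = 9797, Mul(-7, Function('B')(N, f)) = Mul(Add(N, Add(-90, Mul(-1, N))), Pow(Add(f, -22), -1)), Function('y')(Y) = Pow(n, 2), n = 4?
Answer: Rational(1097219, 112) ≈ 9796.6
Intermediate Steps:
Function('y')(Y) = 16 (Function('y')(Y) = Pow(4, 2) = 16)
Function('B')(N, f) = Mul(Rational(90, 7), Pow(Add(-22, f), -1)) (Function('B')(N, f) = Mul(Rational(-1, 7), Mul(Add(N, Add(-90, Mul(-1, N))), Pow(Add(f, -22), -1))) = Mul(Rational(-1, 7), Mul(-90, Pow(Add(-22, f), -1))) = Mul(Rational(90, 7), Pow(Add(-22, f), -1)))
Add(m, Mul(-1, Function('B')(Function('y')(4), Add(-22, 76)))) = Add(9797, Mul(-1, Mul(Rational(90, 7), Pow(Add(-22, Add(-22, 76)), -1)))) = Add(9797, Mul(-1, Mul(Rational(90, 7), Pow(Add(-22, 54), -1)))) = Add(9797, Mul(-1, Mul(Rational(90, 7), Pow(32, -1)))) = Add(9797, Mul(-1, Mul(Rational(90, 7), Rational(1, 32)))) = Add(9797, Mul(-1, Rational(45, 112))) = Add(9797, Rational(-45, 112)) = Rational(1097219, 112)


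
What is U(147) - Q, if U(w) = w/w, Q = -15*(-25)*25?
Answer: -9374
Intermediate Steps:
Q = 9375 (Q = 375*25 = 9375)
U(w) = 1
U(147) - Q = 1 - 1*9375 = 1 - 9375 = -9374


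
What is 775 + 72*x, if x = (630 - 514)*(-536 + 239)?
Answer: -2479769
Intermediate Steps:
x = -34452 (x = 116*(-297) = -34452)
775 + 72*x = 775 + 72*(-34452) = 775 - 2480544 = -2479769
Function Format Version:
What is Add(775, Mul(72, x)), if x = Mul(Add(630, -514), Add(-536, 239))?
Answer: -2479769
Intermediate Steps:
x = -34452 (x = Mul(116, -297) = -34452)
Add(775, Mul(72, x)) = Add(775, Mul(72, -34452)) = Add(775, -2480544) = -2479769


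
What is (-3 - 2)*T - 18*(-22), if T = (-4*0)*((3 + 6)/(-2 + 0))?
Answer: 396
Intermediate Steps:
T = 0 (T = 0*(9/(-2)) = 0*(9*(-½)) = 0*(-9/2) = 0)
(-3 - 2)*T - 18*(-22) = (-3 - 2)*0 - 18*(-22) = -5*0 + 396 = 0 + 396 = 396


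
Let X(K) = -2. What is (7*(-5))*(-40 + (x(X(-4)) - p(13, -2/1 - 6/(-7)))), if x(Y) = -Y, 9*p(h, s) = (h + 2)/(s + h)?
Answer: 332395/249 ≈ 1334.9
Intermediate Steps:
p(h, s) = (2 + h)/(9*(h + s)) (p(h, s) = ((h + 2)/(s + h))/9 = ((2 + h)/(h + s))/9 = (2 + h)/(9*(h + s)))
(7*(-5))*(-40 + (x(X(-4)) - p(13, -2/1 - 6/(-7)))) = (7*(-5))*(-40 + (-1*(-2) - (2 + 13)/(9*(13 + (-2/1 - 6/(-7)))))) = -35*(-40 + (2 - 15/(9*(13 + (-2*1 - 6*(-⅐)))))) = -35*(-40 + (2 - 15/(9*(13 + (-2 + 6/7))))) = -35*(-40 + (2 - 15/(9*(13 - 8/7)))) = -35*(-40 + (2 - 15/(9*83/7))) = -35*(-40 + (2 - 7*15/(9*83))) = -35*(-40 + (2 - 1*35/249)) = -35*(-40 + (2 - 35/249)) = -35*(-40 + 463/249) = -35*(-9497/249) = 332395/249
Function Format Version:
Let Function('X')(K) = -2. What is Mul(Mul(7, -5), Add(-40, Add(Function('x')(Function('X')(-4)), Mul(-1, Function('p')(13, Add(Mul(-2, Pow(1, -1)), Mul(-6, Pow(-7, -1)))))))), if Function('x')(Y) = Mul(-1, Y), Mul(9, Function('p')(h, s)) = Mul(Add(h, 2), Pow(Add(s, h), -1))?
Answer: Rational(332395, 249) ≈ 1334.9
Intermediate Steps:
Function('p')(h, s) = Mul(Rational(1, 9), Pow(Add(h, s), -1), Add(2, h)) (Function('p')(h, s) = Mul(Rational(1, 9), Mul(Add(h, 2), Pow(Add(s, h), -1))) = Mul(Rational(1, 9), Mul(Add(2, h), Pow(Add(h, s), -1))) = Mul(Rational(1, 9), Mul(Pow(Add(h, s), -1), Add(2, h))) = Mul(Rational(1, 9), Pow(Add(h, s), -1), Add(2, h)))
Mul(Mul(7, -5), Add(-40, Add(Function('x')(Function('X')(-4)), Mul(-1, Function('p')(13, Add(Mul(-2, Pow(1, -1)), Mul(-6, Pow(-7, -1)))))))) = Mul(Mul(7, -5), Add(-40, Add(Mul(-1, -2), Mul(-1, Mul(Rational(1, 9), Pow(Add(13, Add(Mul(-2, Pow(1, -1)), Mul(-6, Pow(-7, -1)))), -1), Add(2, 13)))))) = Mul(-35, Add(-40, Add(2, Mul(-1, Mul(Rational(1, 9), Pow(Add(13, Add(Mul(-2, 1), Mul(-6, Rational(-1, 7)))), -1), 15))))) = Mul(-35, Add(-40, Add(2, Mul(-1, Mul(Rational(1, 9), Pow(Add(13, Add(-2, Rational(6, 7))), -1), 15))))) = Mul(-35, Add(-40, Add(2, Mul(-1, Mul(Rational(1, 9), Pow(Add(13, Rational(-8, 7)), -1), 15))))) = Mul(-35, Add(-40, Add(2, Mul(-1, Mul(Rational(1, 9), Pow(Rational(83, 7), -1), 15))))) = Mul(-35, Add(-40, Add(2, Mul(-1, Mul(Rational(1, 9), Rational(7, 83), 15))))) = Mul(-35, Add(-40, Add(2, Mul(-1, Rational(35, 249))))) = Mul(-35, Add(-40, Add(2, Rational(-35, 249)))) = Mul(-35, Add(-40, Rational(463, 249))) = Mul(-35, Rational(-9497, 249)) = Rational(332395, 249)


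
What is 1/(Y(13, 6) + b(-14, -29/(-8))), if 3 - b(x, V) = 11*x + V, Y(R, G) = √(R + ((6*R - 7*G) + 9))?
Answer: 9816/1501817 - 64*√58/1501817 ≈ 0.0062115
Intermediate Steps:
Y(R, G) = √(9 - 7*G + 7*R) (Y(R, G) = √(R + ((-7*G + 6*R) + 9)) = √(R + (9 - 7*G + 6*R)) = √(9 - 7*G + 7*R))
b(x, V) = 3 - V - 11*x (b(x, V) = 3 - (11*x + V) = 3 - (V + 11*x) = 3 + (-V - 11*x) = 3 - V - 11*x)
1/(Y(13, 6) + b(-14, -29/(-8))) = 1/(√(9 - 7*6 + 7*13) + (3 - (-29)/(-8) - 11*(-14))) = 1/(√(9 - 42 + 91) + (3 - (-29)*(-1)/8 + 154)) = 1/(√58 + (3 - 1*29/8 + 154)) = 1/(√58 + (3 - 29/8 + 154)) = 1/(√58 + 1227/8) = 1/(1227/8 + √58)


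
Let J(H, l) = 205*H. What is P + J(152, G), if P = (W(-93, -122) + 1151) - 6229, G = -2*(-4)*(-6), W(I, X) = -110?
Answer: 25972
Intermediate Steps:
G = -48 (G = 8*(-6) = -48)
P = -5188 (P = (-110 + 1151) - 6229 = 1041 - 6229 = -5188)
P + J(152, G) = -5188 + 205*152 = -5188 + 31160 = 25972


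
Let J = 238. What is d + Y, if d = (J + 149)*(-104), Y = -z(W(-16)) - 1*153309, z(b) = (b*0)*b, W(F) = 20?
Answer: -193557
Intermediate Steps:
z(b) = 0 (z(b) = 0*b = 0)
Y = -153309 (Y = -1*0 - 1*153309 = 0 - 153309 = -153309)
d = -40248 (d = (238 + 149)*(-104) = 387*(-104) = -40248)
d + Y = -40248 - 153309 = -193557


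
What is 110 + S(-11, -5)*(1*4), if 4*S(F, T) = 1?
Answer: 111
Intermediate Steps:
S(F, T) = ¼ (S(F, T) = (¼)*1 = ¼)
110 + S(-11, -5)*(1*4) = 110 + (1*4)/4 = 110 + (¼)*4 = 110 + 1 = 111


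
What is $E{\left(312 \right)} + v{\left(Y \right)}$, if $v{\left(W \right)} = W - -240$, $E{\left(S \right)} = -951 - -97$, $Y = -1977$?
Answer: $-2591$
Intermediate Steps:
$E{\left(S \right)} = -854$ ($E{\left(S \right)} = -951 + 97 = -854$)
$v{\left(W \right)} = 240 + W$ ($v{\left(W \right)} = W + 240 = 240 + W$)
$E{\left(312 \right)} + v{\left(Y \right)} = -854 + \left(240 - 1977\right) = -854 - 1737 = -2591$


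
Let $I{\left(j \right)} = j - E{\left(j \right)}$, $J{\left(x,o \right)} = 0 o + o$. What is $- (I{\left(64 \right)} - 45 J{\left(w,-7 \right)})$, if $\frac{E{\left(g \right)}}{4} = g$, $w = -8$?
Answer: $-123$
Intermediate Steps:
$E{\left(g \right)} = 4 g$
$J{\left(x,o \right)} = o$ ($J{\left(x,o \right)} = 0 + o = o$)
$I{\left(j \right)} = - 3 j$ ($I{\left(j \right)} = j - 4 j = - 3 j$)
$- (I{\left(64 \right)} - 45 J{\left(w,-7 \right)}) = - (\left(-3\right) 64 - -315) = - (-192 + 315) = \left(-1\right) 123 = -123$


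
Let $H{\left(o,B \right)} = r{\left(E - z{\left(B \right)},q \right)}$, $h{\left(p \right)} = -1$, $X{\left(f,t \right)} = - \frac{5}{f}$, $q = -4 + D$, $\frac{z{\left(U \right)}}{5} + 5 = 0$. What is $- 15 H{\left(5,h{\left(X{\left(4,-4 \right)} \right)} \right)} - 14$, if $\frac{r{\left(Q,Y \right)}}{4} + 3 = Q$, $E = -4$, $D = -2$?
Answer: $-1094$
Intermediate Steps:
$z{\left(U \right)} = -25$ ($z{\left(U \right)} = -25 + 5 \cdot 0 = -25 + 0 = -25$)
$q = -6$ ($q = -4 - 2 = -6$)
$r{\left(Q,Y \right)} = -12 + 4 Q$
$H{\left(o,B \right)} = 72$ ($H{\left(o,B \right)} = -12 + 4 \left(-4 - -25\right) = -12 + 4 \left(-4 + 25\right) = -12 + 4 \cdot 21 = -12 + 84 = 72$)
$- 15 H{\left(5,h{\left(X{\left(4,-4 \right)} \right)} \right)} - 14 = \left(-15\right) 72 - 14 = -1080 - 14 = -1094$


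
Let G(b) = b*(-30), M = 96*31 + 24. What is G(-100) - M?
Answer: 0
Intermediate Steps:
M = 3000 (M = 2976 + 24 = 3000)
G(b) = -30*b
G(-100) - M = -30*(-100) - 1*3000 = 3000 - 3000 = 0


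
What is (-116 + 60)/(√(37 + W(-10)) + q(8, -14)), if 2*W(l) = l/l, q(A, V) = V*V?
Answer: -21952/76757 + 280*√6/76757 ≈ -0.27706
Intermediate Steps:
q(A, V) = V²
W(l) = ½ (W(l) = (l/l)/2 = (½)*1 = ½)
(-116 + 60)/(√(37 + W(-10)) + q(8, -14)) = (-116 + 60)/(√(37 + ½) + (-14)²) = -56/(√(75/2) + 196) = -56/(5*√6/2 + 196) = -56/(196 + 5*√6/2)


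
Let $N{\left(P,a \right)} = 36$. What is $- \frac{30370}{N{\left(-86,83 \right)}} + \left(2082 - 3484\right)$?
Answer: $- \frac{40421}{18} \approx -2245.6$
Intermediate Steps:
$- \frac{30370}{N{\left(-86,83 \right)}} + \left(2082 - 3484\right) = - \frac{30370}{36} + \left(2082 - 3484\right) = \left(-30370\right) \frac{1}{36} + \left(2082 - 3484\right) = - \frac{15185}{18} - 1402 = - \frac{40421}{18}$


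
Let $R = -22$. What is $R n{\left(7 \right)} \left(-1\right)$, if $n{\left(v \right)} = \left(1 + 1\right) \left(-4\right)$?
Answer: $-176$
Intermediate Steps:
$n{\left(v \right)} = -8$ ($n{\left(v \right)} = 2 \left(-4\right) = -8$)
$R n{\left(7 \right)} \left(-1\right) = \left(-22\right) \left(-8\right) \left(-1\right) = 176 \left(-1\right) = -176$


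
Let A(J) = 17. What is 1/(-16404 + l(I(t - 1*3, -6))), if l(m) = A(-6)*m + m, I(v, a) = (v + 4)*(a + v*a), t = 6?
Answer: -1/19428 ≈ -5.1472e-5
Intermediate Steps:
I(v, a) = (4 + v)*(a + a*v)
l(m) = 18*m (l(m) = 17*m + m = 18*m)
1/(-16404 + l(I(t - 1*3, -6))) = 1/(-16404 + 18*(-6*(4 + (6 - 1*3)**2 + 5*(6 - 1*3)))) = 1/(-16404 + 18*(-6*(4 + (6 - 3)**2 + 5*(6 - 3)))) = 1/(-16404 + 18*(-6*(4 + 3**2 + 5*3))) = 1/(-16404 + 18*(-6*(4 + 9 + 15))) = 1/(-16404 + 18*(-6*28)) = 1/(-16404 + 18*(-168)) = 1/(-16404 - 3024) = 1/(-19428) = -1/19428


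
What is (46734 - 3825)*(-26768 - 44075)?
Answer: -3039802287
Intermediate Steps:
(46734 - 3825)*(-26768 - 44075) = 42909*(-70843) = -3039802287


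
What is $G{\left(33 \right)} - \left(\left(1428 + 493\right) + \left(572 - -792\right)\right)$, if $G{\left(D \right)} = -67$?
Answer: $-3352$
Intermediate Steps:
$G{\left(33 \right)} - \left(\left(1428 + 493\right) + \left(572 - -792\right)\right) = -67 - \left(\left(1428 + 493\right) + \left(572 - -792\right)\right) = -67 - \left(1921 + \left(572 + 792\right)\right) = -67 - \left(1921 + 1364\right) = -67 - 3285 = -3352$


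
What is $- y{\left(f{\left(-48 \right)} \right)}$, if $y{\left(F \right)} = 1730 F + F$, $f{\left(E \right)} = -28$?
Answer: $48468$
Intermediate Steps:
$y{\left(F \right)} = 1731 F$
$- y{\left(f{\left(-48 \right)} \right)} = - 1731 \left(-28\right) = \left(-1\right) \left(-48468\right) = 48468$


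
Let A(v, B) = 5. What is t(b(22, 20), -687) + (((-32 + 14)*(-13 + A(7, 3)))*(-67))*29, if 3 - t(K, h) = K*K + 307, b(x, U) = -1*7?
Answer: -280145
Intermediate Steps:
b(x, U) = -7
t(K, h) = -304 - K² (t(K, h) = 3 - (K*K + 307) = 3 - (K² + 307) = 3 - (307 + K²) = 3 + (-307 - K²) = -304 - K²)
t(b(22, 20), -687) + (((-32 + 14)*(-13 + A(7, 3)))*(-67))*29 = (-304 - 1*(-7)²) + (((-32 + 14)*(-13 + 5))*(-67))*29 = (-304 - 1*49) + (-18*(-8)*(-67))*29 = (-304 - 49) + (144*(-67))*29 = -353 - 9648*29 = -353 - 279792 = -280145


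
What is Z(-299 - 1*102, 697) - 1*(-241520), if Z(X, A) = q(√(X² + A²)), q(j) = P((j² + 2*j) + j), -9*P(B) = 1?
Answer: 2173679/9 ≈ 2.4152e+5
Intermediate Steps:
P(B) = -⅑ (P(B) = -⅑*1 = -⅑)
q(j) = -⅑
Z(X, A) = -⅑
Z(-299 - 1*102, 697) - 1*(-241520) = -⅑ - 1*(-241520) = -⅑ + 241520 = 2173679/9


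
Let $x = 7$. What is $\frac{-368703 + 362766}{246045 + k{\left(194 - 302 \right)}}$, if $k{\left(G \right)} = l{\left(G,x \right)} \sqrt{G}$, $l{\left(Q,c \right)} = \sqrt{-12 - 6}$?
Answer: $- \frac{162307685}{6726460009} - \frac{11874 \sqrt{6}}{6726460009} \approx -0.024134$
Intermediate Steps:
$l{\left(Q,c \right)} = 3 i \sqrt{2}$ ($l{\left(Q,c \right)} = \sqrt{-18} = 3 i \sqrt{2}$)
$k{\left(G \right)} = 3 i \sqrt{2} \sqrt{G}$
$\frac{-368703 + 362766}{246045 + k{\left(194 - 302 \right)}} = \frac{-368703 + 362766}{246045 + 3 i \sqrt{2} \sqrt{194 - 302}} = - \frac{5937}{246045 + 3 i \sqrt{2} \sqrt{194 - 302}} = - \frac{5937}{246045 + 3 i \sqrt{2} \sqrt{-108}} = - \frac{5937}{246045 + 3 i \sqrt{2} \cdot 6 i \sqrt{3}} = - \frac{5937}{246045 - 18 \sqrt{6}}$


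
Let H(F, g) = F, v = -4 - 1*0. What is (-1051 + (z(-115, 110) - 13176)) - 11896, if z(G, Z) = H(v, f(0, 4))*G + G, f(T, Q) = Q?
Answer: -25778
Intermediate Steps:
v = -4 (v = -4 + 0 = -4)
z(G, Z) = -3*G (z(G, Z) = -4*G + G = -3*G)
(-1051 + (z(-115, 110) - 13176)) - 11896 = (-1051 + (-3*(-115) - 13176)) - 11896 = (-1051 + (345 - 13176)) - 11896 = (-1051 - 12831) - 11896 = -13882 - 11896 = -25778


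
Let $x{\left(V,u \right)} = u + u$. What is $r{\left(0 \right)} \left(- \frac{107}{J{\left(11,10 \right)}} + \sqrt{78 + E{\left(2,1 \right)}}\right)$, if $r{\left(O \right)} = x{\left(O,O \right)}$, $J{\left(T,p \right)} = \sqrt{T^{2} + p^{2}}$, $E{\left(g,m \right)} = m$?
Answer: $0$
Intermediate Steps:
$x{\left(V,u \right)} = 2 u$
$r{\left(O \right)} = 2 O$
$r{\left(0 \right)} \left(- \frac{107}{J{\left(11,10 \right)}} + \sqrt{78 + E{\left(2,1 \right)}}\right) = 2 \cdot 0 \left(- \frac{107}{\sqrt{11^{2} + 10^{2}}} + \sqrt{78 + 1}\right) = 0 \left(- \frac{107}{\sqrt{121 + 100}} + \sqrt{79}\right) = 0 \left(- \frac{107}{\sqrt{221}} + \sqrt{79}\right) = 0 \left(- 107 \frac{\sqrt{221}}{221} + \sqrt{79}\right) = 0 \left(- \frac{107 \sqrt{221}}{221} + \sqrt{79}\right) = 0 \left(\sqrt{79} - \frac{107 \sqrt{221}}{221}\right) = 0$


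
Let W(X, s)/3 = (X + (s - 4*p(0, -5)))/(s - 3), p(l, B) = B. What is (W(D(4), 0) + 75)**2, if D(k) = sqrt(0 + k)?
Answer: 2809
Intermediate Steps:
D(k) = sqrt(k)
W(X, s) = 3*(20 + X + s)/(-3 + s) (W(X, s) = 3*((X + (s - 4*(-5)))/(s - 3)) = 3*((X + (s + 20))/(-3 + s)) = 3*((X + (20 + s))/(-3 + s)) = 3*((20 + X + s)/(-3 + s)) = 3*(20 + X + s)/(-3 + s))
(W(D(4), 0) + 75)**2 = (3*(20 + sqrt(4) + 0)/(-3 + 0) + 75)**2 = (3*(20 + 2 + 0)/(-3) + 75)**2 = (3*(-1/3)*22 + 75)**2 = (-22 + 75)**2 = 53**2 = 2809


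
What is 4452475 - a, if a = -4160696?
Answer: 8613171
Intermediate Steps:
4452475 - a = 4452475 - 1*(-4160696) = 4452475 + 4160696 = 8613171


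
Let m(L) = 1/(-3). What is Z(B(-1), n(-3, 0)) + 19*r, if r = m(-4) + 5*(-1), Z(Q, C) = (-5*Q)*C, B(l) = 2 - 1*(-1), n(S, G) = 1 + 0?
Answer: -349/3 ≈ -116.33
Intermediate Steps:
n(S, G) = 1
m(L) = -⅓
B(l) = 3 (B(l) = 2 + 1 = 3)
Z(Q, C) = -5*C*Q
r = -16/3 (r = -⅓ + 5*(-1) = -⅓ - 5 = -16/3 ≈ -5.3333)
Z(B(-1), n(-3, 0)) + 19*r = -5*1*3 + 19*(-16/3) = -15 - 304/3 = -349/3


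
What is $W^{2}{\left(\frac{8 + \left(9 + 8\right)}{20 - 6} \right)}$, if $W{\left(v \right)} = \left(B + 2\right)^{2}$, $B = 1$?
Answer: $81$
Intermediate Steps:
$W{\left(v \right)} = 9$ ($W{\left(v \right)} = \left(1 + 2\right)^{2} = 3^{2} = 9$)
$W^{2}{\left(\frac{8 + \left(9 + 8\right)}{20 - 6} \right)} = 9^{2} = 81$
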